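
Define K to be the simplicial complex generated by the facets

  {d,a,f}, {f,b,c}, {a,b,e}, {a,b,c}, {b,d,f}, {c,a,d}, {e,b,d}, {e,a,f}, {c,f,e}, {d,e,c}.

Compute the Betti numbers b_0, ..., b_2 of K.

Order the vertices as a < b < c < d < e < f. Listing each simplex with vertices in this order, K has dimension 2 with simplices:

  0-simplices (6): a, b, c, d, e, f
  1-simplices (15): ab, ac, ad, ae, af, bc, bd, be, bf, cd, ce, cf, de, df, ef
  2-simplices (10): abc, abe, acd, adf, aef, bcf, bde, bdf, cde, cef

Hence C_0 ≅ Z^6, C_1 ≅ Z^15, C_2 ≅ Z^10.

The boundary map ∂_1: C_1 → C_0 sends each edge [p,q] (with p < q) to q − p.
The 6×15 boundary matrix has rank 5 and Smith normal form diag(1,1,1,1,1).

The boundary map ∂_2: C_2 → C_1 sends each 2-simplex [p,q,r] to [q,r] − [p,r] + [p,q]. For instance
  ∂adf = df − af + ad,
  ∂bdf = df − bf + bd.
The 15×10 boundary matrix has rank 10 and Smith normal form diag(1,1,1,1,1,1,1,1,1,2).

Reading off H_k = ker ∂_k / im ∂_{k+1}:

  H_0: rank C_0 − rank ∂_1 = 6 − 5 = 1, and the invariant factors of ∂_1 are all 1, so H_0 = Z.
  H_1: rank ker ∂_1 − rank ∂_2 = (15 − 5) − 10 = 0, and ∂_2 has invariant factor 2 > 1, so H_1 = Z_2.
  H_2: rank ker ∂_2 − rank ∂_3 = (10 − 10) − 0 = 0, and there is no ∂_3, so H_2 = 0.

Hence the Betti numbers are b_0 = 1, b_1 = 0, b_2 = 0.

b_0 = 1, b_1 = 0, b_2 = 0.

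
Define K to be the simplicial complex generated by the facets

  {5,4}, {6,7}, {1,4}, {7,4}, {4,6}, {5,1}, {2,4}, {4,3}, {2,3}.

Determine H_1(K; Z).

Take the total order 1 < 2 < 3 < 4 < 5 < 6 < 7 on the vertex set. Then K (dimension 1) consists of the simplices:

  0-simplices (7): [1], [2], [3], [4], [5], [6], [7]
  1-simplices (9): [1,4], [1,5], [2,3], [2,4], [3,4], [4,5], [4,6], [4,7], [6,7]

Hence C_0 ≅ Z^7, C_1 ≅ Z^9.

Boundary ∂_1: C_1 → C_0 maps an edge to its endpoints' difference, ∂[p,q] = q − p.
As a 7×9 matrix over Z this has rank 6, with invariant factors (1,1,1,1,1,1).

Reading off H_k = ker ∂_k / im ∂_{k+1}:

  H_1: rank ker ∂_1 − rank ∂_2 = (9 − 6) − 0 = 3, and there is no ∂_2, so H_1 ≅ Z^3.

(K is a triangulation of a wedge of 3 circles.)

H_1 ≅ Z^3.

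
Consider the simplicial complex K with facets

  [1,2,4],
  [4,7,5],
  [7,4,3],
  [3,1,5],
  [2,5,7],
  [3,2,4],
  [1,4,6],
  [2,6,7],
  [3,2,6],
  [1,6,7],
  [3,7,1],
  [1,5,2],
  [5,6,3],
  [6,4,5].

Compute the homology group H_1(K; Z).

H_1 ≅ Z^2.

Take the total order 1 < 2 < 3 < 4 < 5 < 6 < 7 on the vertex set. Then K (dimension 2) consists of the simplices:

  0-simplices (7): [1], [2], [3], [4], [5], [6], [7]
  1-simplices (21): [1,2], [1,3], [1,4], [1,5], [1,6], [1,7], [2,3], [2,4], [2,5], [2,6], [2,7], [3,4], [3,5], [3,6], [3,7], [4,5], [4,6], [4,7], [5,6], [5,7], [6,7]
  2-simplices (14): [1,2,4], [1,2,5], [1,3,5], [1,3,7], [1,4,6], [1,6,7], [2,3,4], [2,3,6], [2,5,7], [2,6,7], [3,4,7], [3,5,6], [4,5,6], [4,5,7]

giving chain groups C_0 ≅ Z^7, C_1 ≅ Z^21, C_2 ≅ Z^14.

∂_1: C_1 → C_0 sends each edge [p,q] (with p < q) to q − p.
This gives a 7×21 integer matrix of rank 6; reducing to Smith normal form yields diagonal entries (1,1,1,1,1,1).

The boundary map ∂_2: C_2 → C_1 maps a triangle to the signed sum of its edges. For instance
  ∂[1,2,5] = [2,5] − [1,5] + [1,2],
  ∂[1,4,6] = [4,6] − [1,6] + [1,4].
The resulting 21×14 matrix has rank 13, and its Smith normal form has invariant factors (1,1,1,1,1,1,1,1,1,1,1,1,1).

Computing H_k = (kernel of ∂_k) / (image of ∂_{k+1}):

  H_1: rank ker ∂_1 − rank ∂_2 = (21 − 6) − 13 = 2, and the invariant factors of ∂_2 are all 1, so H_1 ≅ Z^2.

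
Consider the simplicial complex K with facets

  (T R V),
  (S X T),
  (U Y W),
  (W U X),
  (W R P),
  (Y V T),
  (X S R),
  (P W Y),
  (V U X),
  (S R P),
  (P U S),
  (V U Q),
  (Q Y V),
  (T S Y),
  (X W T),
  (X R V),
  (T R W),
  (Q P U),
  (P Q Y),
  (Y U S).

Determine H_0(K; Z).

H_0 ≅ Z.

Order the vertices as P < Q < R < S < T < U < V < W < X < Y. Listing each simplex with vertices in this order, K has dimension 2 with simplices:

  0-simplices (10): P, Q, R, S, T, U, V, W, X, Y
  1-simplices (30): PQ, PR, PS, PU, PW, PY, QU, QV, QY, RS, RT, RV, RW, RX, ST, SU, SX, SY, TV, TW, TX, TY, UV, UW, UX, UY, VX, VY, WX, WY
  2-simplices (20): PQU, PQY, PRS, PRW, PSU, PWY, QUV, QVY, RSX, RTV, RTW, RVX, STX, STY, SUY, TVY, TWX, UVX, UWX, UWY

so the chain groups are C_0 ≅ Z^10, C_1 ≅ Z^30, C_2 ≅ Z^20.

The boundary map ∂_1: C_1 → C_0 maps an edge to its endpoints' difference, ∂[p,q] = q − p.
The 10×30 boundary matrix has rank 9 and Smith normal form diag(1,1,1,1,1,1,1,1,1).

Boundary ∂_2: C_2 → C_1 maps a triangle to the signed sum of its edges. For instance
  ∂PQU = QU − PU + PQ,
  ∂QVY = VY − QY + QV.
This gives a 30×20 integer matrix of rank 20; reducing to Smith normal form yields diagonal entries (1,1,1,1,1,1,1,1,1,1,1,1,1,1,1,1,1,1,1,2).

Reading off H_k = ker ∂_k / im ∂_{k+1}:

  H_0: rank C_0 − rank ∂_1 = 10 − 9 = 1, and the invariant factors of ∂_1 are all 1, so H_0 ≅ Z.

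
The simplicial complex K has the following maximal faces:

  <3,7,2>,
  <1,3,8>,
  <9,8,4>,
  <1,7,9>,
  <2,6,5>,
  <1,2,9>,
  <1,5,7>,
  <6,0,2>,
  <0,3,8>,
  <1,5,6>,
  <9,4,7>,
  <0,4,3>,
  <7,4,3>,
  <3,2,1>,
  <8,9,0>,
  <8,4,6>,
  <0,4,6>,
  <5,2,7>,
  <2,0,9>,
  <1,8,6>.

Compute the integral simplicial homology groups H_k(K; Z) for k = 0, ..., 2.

Fix the vertex order 0 < 1 < 2 < 3 < 4 < 5 < 6 < 7 < 8 < 9 and write every simplex with vertices in increasing order. Then dim K = 2 and the simplices of K are:

  0-simplices (10): [0], [1], [2], [3], [4], [5], [6], [7], [8], [9]
  1-simplices (30): (30 of them)
  2-simplices (20): (20 of them)

giving chain groups C_0 ≅ Z^10, C_1 ≅ Z^30, C_2 ≅ Z^20.

The boundary map ∂_1: C_1 → C_0 sends each edge [p,q] (with p < q) to q − p. For instance
  ∂[4,7] = [7] − [4].
The 10×30 boundary matrix has rank 9 and Smith normal form diag(1,1,1,1,1,1,1,1,1).

∂_2: C_2 → C_1 sends each 2-simplex [p,q,r] to [q,r] − [p,r] + [p,q]. For instance
  ∂[2,5,6] = [5,6] − [2,6] + [2,5],
  ∂[0,4,6] = [4,6] − [0,6] + [0,4].
As a 30×20 matrix over Z this has rank 20, with invariant factors (1,1,1,1,1,1,1,1,1,1,1,1,1,1,1,1,1,1,1,2).

Reading off H_k = ker ∂_k / im ∂_{k+1}:

  H_0: rank C_0 − rank ∂_1 = 10 − 9 = 1, and the invariant factors of ∂_1 are all 1, so H_0 ≅ Z.
  H_1: rank ker ∂_1 − rank ∂_2 = (30 − 9) − 20 = 1, and ∂_2 has invariant factor 2 > 1, so H_1 ≅ Z ⊕ Z/2.
  H_2: rank ker ∂_2 − rank ∂_3 = (20 − 20) − 0 = 0, and there is no ∂_3, so H_2 ≅ 0.

(K is a triangulation of the Klein bottle.)

H_0 = Z,  H_1 = Z ⊕ Z/2,  H_2 = 0.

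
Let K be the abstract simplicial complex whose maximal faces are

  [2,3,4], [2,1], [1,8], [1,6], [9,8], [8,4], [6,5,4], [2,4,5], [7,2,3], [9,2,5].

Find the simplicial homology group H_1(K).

We work with the vertex ordering 1 < 2 < 3 < 4 < 5 < 6 < 7 < 8 < 9. The simplices of K, each written with vertices in increasing order, are:

  0-simplices (9): [1], [2], [3], [4], [5], [6], [7], [8], [9]
  1-simplices (16): [1,2], [1,6], [1,8], [2,3], [2,4], [2,5], [2,7], [2,9], [3,4], [3,7], [4,5], [4,6], [4,8], [5,6], [5,9], [8,9]
  2-simplices (5): [2,3,4], [2,3,7], [2,4,5], [2,5,9], [4,5,6]

Hence C_0 ≅ Z^9, C_1 ≅ Z^16, C_2 ≅ Z^5.

∂_1: C_1 → C_0 is given by ∂[p,q] = [q] − [p]. For instance
  ∂[2,4] = [4] − [2].
The resulting 9×16 matrix has rank 8, and its Smith normal form has invariant factors (1,1,1,1,1,1,1,1).

Boundary ∂_2: C_2 → C_1 acts by ∂[p,q,r] = [q,r] − [p,r] + [p,q]. For instance
  ∂[4,5,6] = [5,6] − [4,6] + [4,5],
  ∂[2,4,5] = [4,5] − [2,5] + [2,4].
This gives a 16×5 integer matrix of rank 5; reducing to Smith normal form yields diagonal entries (1,1,1,1,1).

Reading off H_k = ker ∂_k / im ∂_{k+1}:

  H_1: rank ker ∂_1 − rank ∂_2 = (16 − 8) − 5 = 3, and the invariant factors of ∂_2 are all 1, so H_1 = Z^3.

H_1 = Z^3.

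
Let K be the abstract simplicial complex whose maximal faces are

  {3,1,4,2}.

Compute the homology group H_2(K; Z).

Fix the vertex order 1 < 2 < 3 < 4 and write every simplex with vertices in increasing order. Then dim K = 3 and the simplices of K are:

  0-simplices (4): [1], [2], [3], [4]
  1-simplices (6): [1,2], [1,3], [1,4], [2,3], [2,4], [3,4]
  2-simplices (4): [1,2,3], [1,2,4], [1,3,4], [2,3,4]
  3-simplices (1): [1,2,3,4]

giving chain groups C_0 ≅ Z^4, C_1 ≅ Z^6, C_2 ≅ Z^4, C_3 ≅ Z^1.

The boundary map ∂_1: C_1 → C_0 is given by ∂[p,q] = [q] − [p]. For instance
  ∂[1,3] = [3] − [1].
As a 4×6 matrix over Z this has rank 3, with invariant factors (1,1,1).

Boundary ∂_2: C_2 → C_1 acts by ∂[p,q,r] = [q,r] − [p,r] + [p,q]. For instance
  ∂[1,2,4] = [2,4] − [1,4] + [1,2],
  ∂[1,2,3] = [2,3] − [1,3] + [1,2].
As a 6×4 matrix over Z this has rank 3, with invariant factors (1,1,1).

∂_3: C_3 → C_2 sends each 3-simplex σ to the alternating sum Σ_i (−1)^i (σ with its i-th vertex removed). For instance
  ∂[1,2,3,4] = [2,3,4] − [1,3,4] + [1,2,4] − [1,2,3].
The 4×1 boundary matrix has rank 1 and Smith normal form diag(1).

Computing H_k = (kernel of ∂_k) / (image of ∂_{k+1}):

  H_2: rank ker ∂_2 − rank ∂_3 = (4 − 3) − 1 = 0, and the invariant factors of ∂_3 are all 1, so H_2 = 0.

H_2 ≅ 0.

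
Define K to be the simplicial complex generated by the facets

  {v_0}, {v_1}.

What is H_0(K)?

H_0 ≅ Z^2.

We work with the vertex ordering v_0 < v_1. The simplices of K, each written with vertices in increasing order, are:

  0-simplices (2): [v_0], [v_1]

giving chain groups C_0 ≅ Z^2.

Now H_k = ker ∂_k / im ∂_{k+1}, so:

  H_0: rank C_0 − rank ∂_1 = 2 − 0 = 2, and there is no ∂_1, so H_0 ≅ Z^2.

(K is a triangulation of a set of 2 points.)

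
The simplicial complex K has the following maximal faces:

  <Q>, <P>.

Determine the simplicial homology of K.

K has 2 vertices.
rank ∂_0 = 0, rank ∂_1 = 0 ⇒ b_0 = 2 − 0 − 0 = 2. So H_0 = Z^2.

H_0 ≅ Z^2.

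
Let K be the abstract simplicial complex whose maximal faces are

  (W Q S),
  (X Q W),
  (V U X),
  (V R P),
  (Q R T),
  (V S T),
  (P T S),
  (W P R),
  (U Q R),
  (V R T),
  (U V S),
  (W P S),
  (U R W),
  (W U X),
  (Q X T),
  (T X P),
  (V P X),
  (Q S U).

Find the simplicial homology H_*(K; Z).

H_0 = Z,  H_1 = Z × Z/2,  H_2 = 0.

Order the vertices as P < Q < R < S < T < U < V < W < X. Listing each simplex with vertices in this order, K has dimension 2 with simplices:

  0-simplices (9): P, Q, R, S, T, U, V, W, X
  1-simplices (27): PR, PS, PT, PV, PW, PX, QR, QS, QT, QU, QW, QX, RT, RU, RV, RW, ST, SU, SV, SW, TV, TX, UV, UW, UX, VX, WX
  2-simplices (18): PRV, PRW, PST, PSW, PTX, PVX, QRT, QRU, QSU, QSW, QTX, QWX, RTV, RUW, STV, SUV, UVX, UWX

giving chain groups C_0 ≅ Z^9, C_1 ≅ Z^27, C_2 ≅ Z^18.

The boundary map ∂_1: C_1 → C_0 sends each edge [p,q] (with p < q) to q − p. For instance
  ∂PW = W − P.
This gives a 9×27 integer matrix of rank 8; reducing to Smith normal form yields diagonal entries (1,1,1,1,1,1,1,1).

Boundary ∂_2: C_2 → C_1 maps a triangle to the signed sum of its edges. For instance
  ∂PSW = SW − PW + PS,
  ∂QSW = SW − QW + QS.
As a 27×18 matrix over Z this has rank 18, with invariant factors (1,1,1,1,1,1,1,1,1,1,1,1,1,1,1,1,1,2).

Computing H_k = (kernel of ∂_k) / (image of ∂_{k+1}):

  H_0: rank C_0 − rank ∂_1 = 9 − 8 = 1, and the invariant factors of ∂_1 are all 1, so H_0 = Z.
  H_1: rank ker ∂_1 − rank ∂_2 = (27 − 8) − 18 = 1, and ∂_2 has invariant factor 2 > 1, so H_1 = Z × Z/2.
  H_2: rank ker ∂_2 − rank ∂_3 = (18 − 18) − 0 = 0, and there is no ∂_3, so H_2 = 0.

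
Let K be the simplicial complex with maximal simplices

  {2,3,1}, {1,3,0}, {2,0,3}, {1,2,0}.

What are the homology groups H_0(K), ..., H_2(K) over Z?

H_0 ≅ Z,  H_1 = 0,  H_2 ≅ Z.

K has 4 vertices, 6 edges, 4 triangles.
rank ∂_0 = 0, rank ∂_1 = 3 ⇒ b_0 = 4 − 0 − 3 = 1; all invariant factors of ∂_1 are 1 so no torsion. So H_0 = Z.
rank ∂_1 = 3, rank ∂_2 = 3 ⇒ b_1 = 6 − 3 − 3 = 0; all invariant factors of ∂_2 are 1 so no torsion. So H_1 = 0.
rank ∂_2 = 3, rank ∂_3 = 0 ⇒ b_2 = 4 − 3 − 0 = 1. So H_2 = Z.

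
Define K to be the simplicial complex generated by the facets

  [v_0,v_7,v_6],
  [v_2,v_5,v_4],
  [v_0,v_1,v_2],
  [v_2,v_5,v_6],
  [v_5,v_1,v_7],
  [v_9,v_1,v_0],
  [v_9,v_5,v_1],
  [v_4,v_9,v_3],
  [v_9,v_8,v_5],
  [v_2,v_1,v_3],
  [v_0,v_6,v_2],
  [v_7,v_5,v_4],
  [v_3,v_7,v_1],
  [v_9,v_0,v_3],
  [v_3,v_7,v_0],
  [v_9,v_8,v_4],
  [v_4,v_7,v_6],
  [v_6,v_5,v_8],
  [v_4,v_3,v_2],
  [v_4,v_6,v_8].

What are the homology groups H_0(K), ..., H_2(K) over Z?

We work with the vertex ordering v_0 < v_1 < v_2 < v_3 < v_4 < v_5 < v_6 < v_7 < v_8 < v_9. The simplices of K, each written with vertices in increasing order, are:

  0-simplices (10): [v_0], [v_1], [v_2], [v_3], [v_4], [v_5], [v_6], [v_7], [v_8], [v_9]
  1-simplices (30): (30 of them)
  2-simplices (20): (20 of them)

giving chain groups C_0 ≅ Z^10, C_1 ≅ Z^30, C_2 ≅ Z^20.

Boundary ∂_1: C_1 → C_0 sends each edge [p,q] (with p < q) to q − p.
The resulting 10×30 matrix has rank 9, and its Smith normal form has invariant factors (1,1,1,1,1,1,1,1,1).

∂_2: C_2 → C_1 acts by ∂[p,q,r] = [q,r] − [p,r] + [p,q]. For instance
  ∂[v_1,v_3,v_7] = [v_3,v_7] − [v_1,v_7] + [v_1,v_3],
  ∂[v_1,v_5,v_7] = [v_5,v_7] − [v_1,v_7] + [v_1,v_5].
As a 30×20 matrix over Z this has rank 20, with invariant factors (1,1,1,1,1,1,1,1,1,1,1,1,1,1,1,1,1,1,1,2).

From H_k ≅ ker(∂_k) / im(∂_{k+1}) we obtain:

  H_0: rank C_0 − rank ∂_1 = 10 − 9 = 1, and the invariant factors of ∂_1 are all 1, so H_0 = Z.
  H_1: rank ker ∂_1 − rank ∂_2 = (30 − 9) − 20 = 1, and ∂_2 has invariant factor 2 > 1, so H_1 = Z ⊕ Z_2.
  H_2: rank ker ∂_2 − rank ∂_3 = (20 − 20) − 0 = 0, and there is no ∂_3, so H_2 = 0.

As a check, the Euler characteristic is 10 − 30 + 20 = 0, which agrees with 1 − 1 + 0 = 0.
(K is a triangulation of the Klein bottle.)

H_0 ≅ Z,  H_1 ≅ Z ⊕ Z_2,  H_2 = 0.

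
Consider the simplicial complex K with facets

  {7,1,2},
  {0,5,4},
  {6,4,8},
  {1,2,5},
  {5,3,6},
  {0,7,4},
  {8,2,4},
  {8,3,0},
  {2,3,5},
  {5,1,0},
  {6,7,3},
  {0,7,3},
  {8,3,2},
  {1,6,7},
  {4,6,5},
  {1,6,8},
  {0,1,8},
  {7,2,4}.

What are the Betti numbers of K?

b_0 = 1, b_1 = 2, b_2 = 1.

We work with the vertex ordering 0 < 1 < 2 < 3 < 4 < 5 < 6 < 7 < 8. The simplices of K, each written with vertices in increasing order, are:

  0-simplices (9): [0], [1], [2], [3], [4], [5], [6], [7], [8]
  1-simplices (27): (27 of them)
  2-simplices (18): [0,1,5], [0,1,8], [0,3,7], [0,3,8], [0,4,5], [0,4,7], [1,2,5], [1,2,7], [1,6,7], [1,6,8], [2,3,5], [2,3,8], [2,4,7], [2,4,8], [3,5,6], [3,6,7], [4,5,6], [4,6,8]

so the chain groups are C_0 ≅ Z^9, C_1 ≅ Z^27, C_2 ≅ Z^18.

∂_1: C_1 → C_0 sends each edge [p,q] (with p < q) to q − p. For instance
  ∂[6,7] = [7] − [6].
As a 9×27 matrix over Z this has rank 8, with invariant factors (1,1,1,1,1,1,1,1).

∂_2: C_2 → C_1 sends each 2-simplex [p,q,r] to [q,r] − [p,r] + [p,q]. For instance
  ∂[1,2,7] = [2,7] − [1,7] + [1,2],
  ∂[1,2,5] = [2,5] − [1,5] + [1,2].
The 27×18 boundary matrix has rank 17 and Smith normal form diag(1,1,1,1,1,1,1,1,1,1,1,1,1,1,1,1,1).

Now H_k = ker ∂_k / im ∂_{k+1}, so:

  H_0: rank C_0 − rank ∂_1 = 9 − 8 = 1, and the invariant factors of ∂_1 are all 1, so H_0 ≅ Z.
  H_1: rank ker ∂_1 − rank ∂_2 = (27 − 8) − 17 = 2, and the invariant factors of ∂_2 are all 1, so H_1 ≅ Z^2.
  H_2: rank ker ∂_2 − rank ∂_3 = (18 − 17) − 0 = 1, and there is no ∂_3, so H_2 ≅ Z.

Hence the Betti numbers are b_0 = 1, b_1 = 2, b_2 = 1.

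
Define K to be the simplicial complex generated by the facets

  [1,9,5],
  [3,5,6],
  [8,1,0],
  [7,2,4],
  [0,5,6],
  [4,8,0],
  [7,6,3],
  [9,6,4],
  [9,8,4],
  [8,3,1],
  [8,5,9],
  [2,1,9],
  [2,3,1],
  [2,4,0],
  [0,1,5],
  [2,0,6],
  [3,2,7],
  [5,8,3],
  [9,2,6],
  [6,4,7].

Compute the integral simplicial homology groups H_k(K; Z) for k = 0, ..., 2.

H_0 ≅ Z,  H_1 ≅ Z ⊕ Z/2Z,  H_2 = 0.

Order the vertices as 0 < 1 < 2 < 3 < 4 < 5 < 6 < 7 < 8 < 9. Listing each simplex with vertices in this order, K has dimension 2 with simplices:

  0-simplices (10): [0], [1], [2], [3], [4], [5], [6], [7], [8], [9]
  1-simplices (30): (30 of them)
  2-simplices (20): (20 of them)

giving chain groups C_0 ≅ Z^10, C_1 ≅ Z^30, C_2 ≅ Z^20.

∂_1: C_1 → C_0 sends each edge [p,q] (with p < q) to q − p.
As a 10×30 matrix over Z this has rank 9, with invariant factors (1,1,1,1,1,1,1,1,1).

The boundary map ∂_2: C_2 → C_1 acts by ∂[p,q,r] = [q,r] − [p,r] + [p,q]. For instance
  ∂[3,5,8] = [5,8] − [3,8] + [3,5],
  ∂[0,4,8] = [4,8] − [0,8] + [0,4].
This gives a 30×20 integer matrix of rank 20; reducing to Smith normal form yields diagonal entries (1,1,1,1,1,1,1,1,1,1,1,1,1,1,1,1,1,1,1,2).

Now H_k = ker ∂_k / im ∂_{k+1}, so:

  H_0: rank C_0 − rank ∂_1 = 10 − 9 = 1, and the invariant factors of ∂_1 are all 1, so H_0 = Z.
  H_1: rank ker ∂_1 − rank ∂_2 = (30 − 9) − 20 = 1, and ∂_2 has invariant factor 2 > 1, so H_1 = Z ⊕ Z/2Z.
  H_2: rank ker ∂_2 − rank ∂_3 = (20 − 20) − 0 = 0, and there is no ∂_3, so H_2 = 0.

As a check, the Euler characteristic is 10 − 30 + 20 = 0, which agrees with 1 − 1 + 0 = 0.
(K is a triangulation of the Klein bottle.)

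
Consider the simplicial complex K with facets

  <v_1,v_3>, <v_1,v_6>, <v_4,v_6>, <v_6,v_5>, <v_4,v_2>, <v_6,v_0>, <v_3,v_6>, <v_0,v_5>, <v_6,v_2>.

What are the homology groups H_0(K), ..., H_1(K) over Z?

H_0 = Z,  H_1 = Z^3.

We work with the vertex ordering v_0 < v_1 < v_2 < v_3 < v_4 < v_5 < v_6. The simplices of K, each written with vertices in increasing order, are:

  0-simplices (7): [v_0], [v_1], [v_2], [v_3], [v_4], [v_5], [v_6]
  1-simplices (9): [v_0,v_5], [v_0,v_6], [v_1,v_3], [v_1,v_6], [v_2,v_4], [v_2,v_6], [v_3,v_6], [v_4,v_6], [v_5,v_6]

giving chain groups C_0 ≅ Z^7, C_1 ≅ Z^9.

The boundary map ∂_1: C_1 → C_0 maps an edge to its endpoints' difference, ∂[p,q] = q − p. For instance
  ∂[v_1,v_3] = [v_3] − [v_1].
As a 7×9 matrix over Z this has rank 6, with invariant factors (1,1,1,1,1,1).

Reading off H_k = ker ∂_k / im ∂_{k+1}:

  H_0: rank C_0 − rank ∂_1 = 7 − 6 = 1, and the invariant factors of ∂_1 are all 1, so H_0 = Z.
  H_1: rank ker ∂_1 − rank ∂_2 = (9 − 6) − 0 = 3, and there is no ∂_2, so H_1 = Z^3.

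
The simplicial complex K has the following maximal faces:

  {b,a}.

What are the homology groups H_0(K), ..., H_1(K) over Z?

We work with the vertex ordering a < b. The simplices of K, each written with vertices in increasing order, are:

  0-simplices (2): a, b
  1-simplices (1): ab

Hence C_0 ≅ Z^2, C_1 ≅ Z^1.

Boundary ∂_1: C_1 → C_0 maps an edge to its endpoints' difference, ∂[p,q] = q − p.
This gives a 2×1 integer matrix of rank 1; reducing to Smith normal form yields diagonal entries (1).

Reading off H_k = ker ∂_k / im ∂_{k+1}:

  H_0: rank C_0 − rank ∂_1 = 2 − 1 = 1, and the invariant factors of ∂_1 are all 1, so H_0 = Z.
  H_1: rank ker ∂_1 − rank ∂_2 = (1 − 1) − 0 = 0, and there is no ∂_2, so H_1 = 0.

As a check, the Euler characteristic is 2 − 1 = 1, which agrees with 1 − 0 = 1.
(K is a triangulation of the 1-simplex.)

H_0 ≅ Z,  H_1 = 0.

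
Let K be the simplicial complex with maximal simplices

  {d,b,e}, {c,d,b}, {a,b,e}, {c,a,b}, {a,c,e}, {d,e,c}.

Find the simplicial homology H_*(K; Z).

H_0 = Z,  H_1 = 0,  H_2 = Z.

We work with the vertex ordering a < b < c < d < e. The simplices of K, each written with vertices in increasing order, are:

  0-simplices (5): a, b, c, d, e
  1-simplices (9): ab, ac, ae, bc, bd, be, cd, ce, de
  2-simplices (6): abc, abe, ace, bcd, bde, cde

giving chain groups C_0 ≅ Z^5, C_1 ≅ Z^9, C_2 ≅ Z^6.

∂_1: C_1 → C_0 is given by ∂[p,q] = [q] − [p].
As a 5×9 matrix over Z this has rank 4, with invariant factors (1,1,1,1).

∂_2: C_2 → C_1 acts by ∂[p,q,r] = [q,r] − [p,r] + [p,q]. For instance
  ∂bde = de − be + bd,
  ∂abc = bc − ac + ab.
The 9×6 boundary matrix has rank 5 and Smith normal form diag(1,1,1,1,1).

Computing H_k = (kernel of ∂_k) / (image of ∂_{k+1}):

  H_0: rank C_0 − rank ∂_1 = 5 − 4 = 1, and the invariant factors of ∂_1 are all 1, so H_0 = Z.
  H_1: rank ker ∂_1 − rank ∂_2 = (9 − 4) − 5 = 0, and the invariant factors of ∂_2 are all 1, so H_1 = 0.
  H_2: rank ker ∂_2 − rank ∂_3 = (6 − 5) − 0 = 1, and there is no ∂_3, so H_2 = Z.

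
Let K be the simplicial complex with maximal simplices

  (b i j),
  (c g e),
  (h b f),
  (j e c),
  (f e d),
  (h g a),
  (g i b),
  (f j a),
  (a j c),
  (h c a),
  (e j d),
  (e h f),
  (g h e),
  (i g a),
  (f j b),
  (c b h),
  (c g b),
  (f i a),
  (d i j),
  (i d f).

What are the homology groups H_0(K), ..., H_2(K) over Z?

H_0 = Z,  H_1 = Z × Z/2,  H_2 = 0.

K has 10 vertices, 30 edges, 20 triangles.
rank ∂_0 = 0, rank ∂_1 = 9 ⇒ b_0 = 10 − 0 − 9 = 1; all invariant factors of ∂_1 are 1 so no torsion. So H_0 = Z.
rank ∂_1 = 9, rank ∂_2 = 20 ⇒ b_1 = 30 − 9 − 20 = 1; ∂_2 has invariant factor(s) [2] giving torsion. So H_1 = Z × Z/2.
rank ∂_2 = 20, rank ∂_3 = 0 ⇒ b_2 = 20 − 20 − 0 = 0. So H_2 = 0.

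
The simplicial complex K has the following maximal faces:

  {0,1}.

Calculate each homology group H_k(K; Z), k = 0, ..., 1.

H_0 ≅ Z,  H_1 = 0.

Fix the vertex order 0 < 1 and write every simplex with vertices in increasing order. Then dim K = 1 and the simplices of K are:

  0-simplices (2): [0], [1]
  1-simplices (1): [0,1]

Hence C_0 ≅ Z^2, C_1 ≅ Z^1.

Boundary ∂_1: C_1 → C_0 is given by ∂[p,q] = [q] − [p]. For instance
  ∂[0,1] = [1] − [0].
This gives a 2×1 integer matrix of rank 1; reducing to Smith normal form yields diagonal entries (1).

Now H_k = ker ∂_k / im ∂_{k+1}, so:

  H_0: rank C_0 − rank ∂_1 = 2 − 1 = 1, and the invariant factors of ∂_1 are all 1, so H_0 ≅ Z.
  H_1: rank ker ∂_1 − rank ∂_2 = (1 − 1) − 0 = 0, and there is no ∂_2, so H_1 ≅ 0.

As a check, the Euler characteristic is 2 − 1 = 1, which agrees with 1 − 0 = 1.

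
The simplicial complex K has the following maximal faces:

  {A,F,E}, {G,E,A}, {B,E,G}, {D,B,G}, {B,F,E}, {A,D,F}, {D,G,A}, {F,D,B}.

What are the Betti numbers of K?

Order the vertices as A < B < D < E < F < G. Listing each simplex with vertices in this order, K has dimension 2 with simplices:

  0-simplices (6): A, B, D, E, F, G
  1-simplices (12): AD, AE, AF, AG, BD, BE, BF, BG, DF, DG, EF, EG
  2-simplices (8): ADF, ADG, AEF, AEG, BDF, BDG, BEF, BEG

Hence C_0 ≅ Z^6, C_1 ≅ Z^12, C_2 ≅ Z^8.

Boundary ∂_1: C_1 → C_0 is given by ∂[p,q] = [q] − [p]. For instance
  ∂BF = F − B.
As a 6×12 matrix over Z this has rank 5, with invariant factors (1,1,1,1,1).

The boundary map ∂_2: C_2 → C_1 maps a triangle to the signed sum of its edges. For instance
  ∂BDF = DF − BF + BD,
  ∂ADG = DG − AG + AD.
The resulting 12×8 matrix has rank 7, and its Smith normal form has invariant factors (1,1,1,1,1,1,1).

Computing H_k = (kernel of ∂_k) / (image of ∂_{k+1}):

  H_0: rank C_0 − rank ∂_1 = 6 − 5 = 1, and the invariant factors of ∂_1 are all 1, so H_0 ≅ Z.
  H_1: rank ker ∂_1 − rank ∂_2 = (12 − 5) − 7 = 0, and the invariant factors of ∂_2 are all 1, so H_1 ≅ 0.
  H_2: rank ker ∂_2 − rank ∂_3 = (8 − 7) − 0 = 1, and there is no ∂_3, so H_2 ≅ Z.

Hence the Betti numbers are b_0 = 1, b_1 = 0, b_2 = 1.

b_0 = 1, b_1 = 0, b_2 = 1.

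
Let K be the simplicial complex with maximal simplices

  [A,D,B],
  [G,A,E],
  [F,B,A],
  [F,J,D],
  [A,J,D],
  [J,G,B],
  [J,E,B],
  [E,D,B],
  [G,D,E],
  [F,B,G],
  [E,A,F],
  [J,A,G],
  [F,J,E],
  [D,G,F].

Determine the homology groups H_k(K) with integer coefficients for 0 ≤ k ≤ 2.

H_0 ≅ Z,  H_1 ≅ Z^2,  H_2 ≅ Z.

We work with the vertex ordering A < B < D < E < F < G < J. The simplices of K, each written with vertices in increasing order, are:

  0-simplices (7): A, B, D, E, F, G, J
  1-simplices (21): AB, AD, AE, AF, AG, AJ, BD, BE, BF, BG, BJ, DE, DF, DG, DJ, EF, EG, EJ, FG, FJ, GJ
  2-simplices (14): ABD, ABF, ADJ, AEF, AEG, AGJ, BDE, BEJ, BFG, BGJ, DEG, DFG, DFJ, EFJ

Hence C_0 ≅ Z^7, C_1 ≅ Z^21, C_2 ≅ Z^14.

Boundary ∂_1: C_1 → C_0 maps an edge to its endpoints' difference, ∂[p,q] = q − p. For instance
  ∂BD = D − B.
As a 7×21 matrix over Z this has rank 6, with invariant factors (1,1,1,1,1,1).

∂_2: C_2 → C_1 sends each 2-simplex [p,q,r] to [q,r] − [p,r] + [p,q]. For instance
  ∂DFJ = FJ − DJ + DF,
  ∂BGJ = GJ − BJ + BG.
The 21×14 boundary matrix has rank 13 and Smith normal form diag(1,1,1,1,1,1,1,1,1,1,1,1,1).

From H_k ≅ ker(∂_k) / im(∂_{k+1}) we obtain:

  H_0: rank C_0 − rank ∂_1 = 7 − 6 = 1, and the invariant factors of ∂_1 are all 1, so H_0 = Z.
  H_1: rank ker ∂_1 − rank ∂_2 = (21 − 6) − 13 = 2, and the invariant factors of ∂_2 are all 1, so H_1 = Z^2.
  H_2: rank ker ∂_2 − rank ∂_3 = (14 − 13) − 0 = 1, and there is no ∂_3, so H_2 = Z.

(K is a triangulation of the torus T^2.)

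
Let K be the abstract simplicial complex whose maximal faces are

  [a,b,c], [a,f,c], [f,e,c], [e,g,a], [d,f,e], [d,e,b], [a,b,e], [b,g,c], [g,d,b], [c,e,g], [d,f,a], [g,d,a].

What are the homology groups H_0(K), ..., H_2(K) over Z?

K has 7 vertices, 18 edges, 12 triangles.
rank ∂_0 = 0, rank ∂_1 = 6 ⇒ b_0 = 7 − 0 − 6 = 1; all invariant factors of ∂_1 are 1 so no torsion. So H_0 ≅ Z.
rank ∂_1 = 6, rank ∂_2 = 12 ⇒ b_1 = 18 − 6 − 12 = 0; ∂_2 has invariant factor(s) [2] giving torsion. So H_1 ≅ Z/2.
rank ∂_2 = 12, rank ∂_3 = 0 ⇒ b_2 = 12 − 12 − 0 = 0. So H_2 ≅ 0.

H_0 = Z,  H_1 = Z/2,  H_2 = 0.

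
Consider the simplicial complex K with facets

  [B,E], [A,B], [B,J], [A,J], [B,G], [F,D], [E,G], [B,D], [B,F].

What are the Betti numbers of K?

Take the total order A < B < D < E < F < G < J on the vertex set. Then K (dimension 1) consists of the simplices:

  0-simplices (7): A, B, D, E, F, G, J
  1-simplices (9): AB, AJ, BD, BE, BF, BG, BJ, DF, EG

so the chain groups are C_0 ≅ Z^7, C_1 ≅ Z^9.

∂_1: C_1 → C_0 is given by ∂[p,q] = [q] − [p].
This gives a 7×9 integer matrix of rank 6; reducing to Smith normal form yields diagonal entries (1,1,1,1,1,1).

Computing H_k = (kernel of ∂_k) / (image of ∂_{k+1}):

  H_0: rank C_0 − rank ∂_1 = 7 − 6 = 1, and the invariant factors of ∂_1 are all 1, so H_0 = Z.
  H_1: rank ker ∂_1 − rank ∂_2 = (9 − 6) − 0 = 3, and there is no ∂_2, so H_1 = Z^3.

(K is a triangulation of a wedge of 3 circles.)

Hence the Betti numbers are b_0 = 1, b_1 = 3.

b_0 = 1, b_1 = 3.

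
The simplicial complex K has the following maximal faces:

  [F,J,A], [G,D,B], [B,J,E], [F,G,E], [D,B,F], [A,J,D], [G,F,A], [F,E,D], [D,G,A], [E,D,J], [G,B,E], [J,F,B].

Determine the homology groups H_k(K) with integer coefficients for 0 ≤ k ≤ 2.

H_0 ≅ Z,  H_1 ≅ Z/2Z,  H_2 = 0.

Take the total order A < B < D < E < F < G < J on the vertex set. Then K (dimension 2) consists of the simplices:

  0-simplices (7): A, B, D, E, F, G, J
  1-simplices (18): AD, AF, AG, AJ, BD, BE, BF, BG, BJ, DE, DF, DG, DJ, EF, EG, EJ, FG, FJ
  2-simplices (12): ADG, ADJ, AFG, AFJ, BDF, BDG, BEG, BEJ, BFJ, DEF, DEJ, EFG

Hence C_0 ≅ Z^7, C_1 ≅ Z^18, C_2 ≅ Z^12.

The boundary map ∂_1: C_1 → C_0 is given by ∂[p,q] = [q] − [p]. For instance
  ∂AF = F − A.
This gives a 7×18 integer matrix of rank 6; reducing to Smith normal form yields diagonal entries (1,1,1,1,1,1).

Boundary ∂_2: C_2 → C_1 sends each 2-simplex [p,q,r] to [q,r] − [p,r] + [p,q]. For instance
  ∂BEJ = EJ − BJ + BE,
  ∂DEJ = EJ − DJ + DE.
The 18×12 boundary matrix has rank 12 and Smith normal form diag(1,1,1,1,1,1,1,1,1,1,1,2).

Computing H_k = (kernel of ∂_k) / (image of ∂_{k+1}):

  H_0: rank C_0 − rank ∂_1 = 7 − 6 = 1, and the invariant factors of ∂_1 are all 1, so H_0 ≅ Z.
  H_1: rank ker ∂_1 − rank ∂_2 = (18 − 6) − 12 = 0, and ∂_2 has invariant factor 2 > 1, so H_1 ≅ Z/2Z.
  H_2: rank ker ∂_2 − rank ∂_3 = (12 − 12) − 0 = 0, and there is no ∂_3, so H_2 ≅ 0.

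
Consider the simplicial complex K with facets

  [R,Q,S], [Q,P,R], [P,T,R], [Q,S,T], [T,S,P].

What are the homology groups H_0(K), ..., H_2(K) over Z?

We work with the vertex ordering P < Q < R < S < T. The simplices of K, each written with vertices in increasing order, are:

  0-simplices (5): P, Q, R, S, T
  1-simplices (10): PQ, PR, PS, PT, QR, QS, QT, RS, RT, ST
  2-simplices (5): PQR, PRT, PST, QRS, QST

Hence C_0 ≅ Z^5, C_1 ≅ Z^10, C_2 ≅ Z^5.

Boundary ∂_1: C_1 → C_0 sends each edge [p,q] (with p < q) to q − p. For instance
  ∂QT = T − Q.
As a 5×10 matrix over Z this has rank 4, with invariant factors (1,1,1,1).

∂_2: C_2 → C_1 sends each 2-simplex [p,q,r] to [q,r] − [p,r] + [p,q]. For instance
  ∂QST = ST − QT + QS,
  ∂PST = ST − PT + PS.
As a 10×5 matrix over Z this has rank 5, with invariant factors (1,1,1,1,1).

Now H_k = ker ∂_k / im ∂_{k+1}, so:

  H_0: rank C_0 − rank ∂_1 = 5 − 4 = 1, and the invariant factors of ∂_1 are all 1, so H_0 ≅ Z.
  H_1: rank ker ∂_1 − rank ∂_2 = (10 − 4) − 5 = 1, and the invariant factors of ∂_2 are all 1, so H_1 ≅ Z.
  H_2: rank ker ∂_2 − rank ∂_3 = (5 − 5) − 0 = 0, and there is no ∂_3, so H_2 ≅ 0.

As a check, the Euler characteristic is 5 − 10 + 5 = 0, which agrees with 1 − 1 + 0 = 0.

H_0 = Z,  H_1 = Z,  H_2 = 0.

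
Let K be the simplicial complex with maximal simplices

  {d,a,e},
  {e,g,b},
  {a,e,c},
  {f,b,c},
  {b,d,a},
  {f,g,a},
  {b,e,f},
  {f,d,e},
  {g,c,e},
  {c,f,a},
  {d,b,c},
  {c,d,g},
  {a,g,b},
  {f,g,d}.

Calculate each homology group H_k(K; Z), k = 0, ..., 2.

H_0 ≅ Z,  H_1 ≅ Z^2,  H_2 ≅ Z.

Take the total order a < b < c < d < e < f < g on the vertex set. Then K (dimension 2) consists of the simplices:

  0-simplices (7): a, b, c, d, e, f, g
  1-simplices (21): ab, ac, ad, ae, af, ag, bc, bd, be, bf, bg, cd, ce, cf, cg, de, df, dg, ef, eg, fg
  2-simplices (14): abd, abg, ace, acf, ade, afg, bcd, bcf, bef, beg, cdg, ceg, def, dfg

so the chain groups are C_0 ≅ Z^7, C_1 ≅ Z^21, C_2 ≅ Z^14.

The boundary map ∂_1: C_1 → C_0 maps an edge to its endpoints' difference, ∂[p,q] = q − p. For instance
  ∂ad = d − a.
The resulting 7×21 matrix has rank 6, and its Smith normal form has invariant factors (1,1,1,1,1,1).

The boundary map ∂_2: C_2 → C_1 sends each 2-simplex [p,q,r] to [q,r] − [p,r] + [p,q]. For instance
  ∂ade = de − ae + ad,
  ∂ceg = eg − cg + ce.
This gives a 21×14 integer matrix of rank 13; reducing to Smith normal form yields diagonal entries (1,1,1,1,1,1,1,1,1,1,1,1,1).

From H_k ≅ ker(∂_k) / im(∂_{k+1}) we obtain:

  H_0: rank C_0 − rank ∂_1 = 7 − 6 = 1, and the invariant factors of ∂_1 are all 1, so H_0 = Z.
  H_1: rank ker ∂_1 − rank ∂_2 = (21 − 6) − 13 = 2, and the invariant factors of ∂_2 are all 1, so H_1 = Z^2.
  H_2: rank ker ∂_2 − rank ∂_3 = (14 − 13) − 0 = 1, and there is no ∂_3, so H_2 = Z.

(K is a triangulation of the torus T^2.)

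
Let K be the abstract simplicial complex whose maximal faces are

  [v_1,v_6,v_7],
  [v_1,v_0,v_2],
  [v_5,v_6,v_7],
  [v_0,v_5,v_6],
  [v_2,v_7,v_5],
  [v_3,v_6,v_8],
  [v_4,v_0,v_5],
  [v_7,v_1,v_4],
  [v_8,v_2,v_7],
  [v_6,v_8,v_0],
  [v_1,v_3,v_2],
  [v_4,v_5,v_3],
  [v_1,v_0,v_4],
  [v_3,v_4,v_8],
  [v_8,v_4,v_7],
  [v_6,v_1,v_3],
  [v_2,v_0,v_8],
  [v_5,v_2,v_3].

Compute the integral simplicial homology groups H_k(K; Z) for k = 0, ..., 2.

Fix the vertex order v_0 < v_1 < v_2 < v_3 < v_4 < v_5 < v_6 < v_7 < v_8 and write every simplex with vertices in increasing order. Then dim K = 2 and the simplices of K are:

  0-simplices (9): [v_0], [v_1], [v_2], [v_3], [v_4], [v_5], [v_6], [v_7], [v_8]
  1-simplices (27): (27 of them)
  2-simplices (18): (18 of them)

Hence C_0 ≅ Z^9, C_1 ≅ Z^27, C_2 ≅ Z^18.

The boundary map ∂_1: C_1 → C_0 sends each edge [p,q] (with p < q) to q − p.
The 9×27 boundary matrix has rank 8 and Smith normal form diag(1,1,1,1,1,1,1,1).

Boundary ∂_2: C_2 → C_1 acts by ∂[p,q,r] = [q,r] − [p,r] + [p,q]. For instance
  ∂[v_4,v_7,v_8] = [v_7,v_8] − [v_4,v_8] + [v_4,v_7],
  ∂[v_3,v_4,v_5] = [v_4,v_5] − [v_3,v_5] + [v_3,v_4].
As a 27×18 matrix over Z this has rank 17, with invariant factors (1,1,1,1,1,1,1,1,1,1,1,1,1,1,1,1,1).

Reading off H_k = ker ∂_k / im ∂_{k+1}:

  H_0: rank C_0 − rank ∂_1 = 9 − 8 = 1, and the invariant factors of ∂_1 are all 1, so H_0 = Z.
  H_1: rank ker ∂_1 − rank ∂_2 = (27 − 8) − 17 = 2, and the invariant factors of ∂_2 are all 1, so H_1 = Z^2.
  H_2: rank ker ∂_2 − rank ∂_3 = (18 − 17) − 0 = 1, and there is no ∂_3, so H_2 = Z.

H_0 ≅ Z,  H_1 ≅ Z^2,  H_2 ≅ Z.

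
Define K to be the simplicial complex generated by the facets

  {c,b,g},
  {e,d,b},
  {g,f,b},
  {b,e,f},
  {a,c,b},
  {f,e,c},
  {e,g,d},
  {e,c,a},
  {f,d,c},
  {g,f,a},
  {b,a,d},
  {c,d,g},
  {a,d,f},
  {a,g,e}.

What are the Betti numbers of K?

K has 7 vertices, 21 edges, 14 triangles.
rank ∂_0 = 0, rank ∂_1 = 6 ⇒ b_0 = 7 − 0 − 6 = 1; all invariant factors of ∂_1 are 1 so no torsion. So H_0 ≅ Z.
rank ∂_1 = 6, rank ∂_2 = 13 ⇒ b_1 = 21 − 6 − 13 = 2; all invariant factors of ∂_2 are 1 so no torsion. So H_1 ≅ Z^2.
rank ∂_2 = 13, rank ∂_3 = 0 ⇒ b_2 = 14 − 13 − 0 = 1. So H_2 ≅ Z.

b_0 = 1, b_1 = 2, b_2 = 1.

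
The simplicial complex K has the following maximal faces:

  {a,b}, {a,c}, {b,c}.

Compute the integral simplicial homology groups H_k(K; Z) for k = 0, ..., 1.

Order the vertices as a < b < c. Listing each simplex with vertices in this order, K has dimension 1 with simplices:

  0-simplices (3): a, b, c
  1-simplices (3): ab, ac, bc

giving chain groups C_0 ≅ Z^3, C_1 ≅ Z^3.

The boundary map ∂_1: C_1 → C_0 is given by ∂[p,q] = [q] − [p]. For instance
  ∂ac = c − a.
This gives a 3×3 integer matrix of rank 2; reducing to Smith normal form yields diagonal entries (1,1).

From H_k ≅ ker(∂_k) / im(∂_{k+1}) we obtain:

  H_0: rank C_0 − rank ∂_1 = 3 − 2 = 1, and the invariant factors of ∂_1 are all 1, so H_0 = Z.
  H_1: rank ker ∂_1 − rank ∂_2 = (3 − 2) − 0 = 1, and there is no ∂_2, so H_1 = Z.

H_0 ≅ Z,  H_1 ≅ Z.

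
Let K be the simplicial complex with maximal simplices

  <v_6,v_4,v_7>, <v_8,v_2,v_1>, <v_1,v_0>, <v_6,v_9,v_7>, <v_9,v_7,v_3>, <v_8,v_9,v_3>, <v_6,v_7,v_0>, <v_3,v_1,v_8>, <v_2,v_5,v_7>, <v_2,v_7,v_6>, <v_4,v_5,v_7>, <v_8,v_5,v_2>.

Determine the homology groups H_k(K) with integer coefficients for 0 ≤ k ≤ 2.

We work with the vertex ordering v_0 < v_1 < v_2 < v_3 < v_4 < v_5 < v_6 < v_7 < v_8 < v_9. The simplices of K, each written with vertices in increasing order, are:

  0-simplices (10): [v_0], [v_1], [v_2], [v_3], [v_4], [v_5], [v_6], [v_7], [v_8], [v_9]
  1-simplices (22): (22 of them)
  2-simplices (11): (11 of them)

Hence C_0 ≅ Z^10, C_1 ≅ Z^22, C_2 ≅ Z^11.

The boundary map ∂_1: C_1 → C_0 maps an edge to its endpoints' difference, ∂[p,q] = q − p.
The resulting 10×22 matrix has rank 9, and its Smith normal form has invariant factors (1,1,1,1,1,1,1,1,1).

The boundary map ∂_2: C_2 → C_1 sends each 2-simplex [p,q,r] to [q,r] − [p,r] + [p,q]. For instance
  ∂[v_6,v_7,v_9] = [v_7,v_9] − [v_6,v_9] + [v_6,v_7],
  ∂[v_3,v_8,v_9] = [v_8,v_9] − [v_3,v_9] + [v_3,v_8].
This gives a 22×11 integer matrix of rank 11; reducing to Smith normal form yields diagonal entries (1,1,1,1,1,1,1,1,1,1,1).

Computing H_k = (kernel of ∂_k) / (image of ∂_{k+1}):

  H_0: rank C_0 − rank ∂_1 = 10 − 9 = 1, and the invariant factors of ∂_1 are all 1, so H_0 ≅ Z.
  H_1: rank ker ∂_1 − rank ∂_2 = (22 − 9) − 11 = 2, and the invariant factors of ∂_2 are all 1, so H_1 ≅ Z^2.
  H_2: rank ker ∂_2 − rank ∂_3 = (11 − 11) − 0 = 0, and there is no ∂_3, so H_2 ≅ 0.

As a check, the Euler characteristic is 10 − 22 + 11 = -1, which agrees with 1 − 2 + 0 = -1.

H_0 ≅ Z,  H_1 ≅ Z^2,  H_2 = 0.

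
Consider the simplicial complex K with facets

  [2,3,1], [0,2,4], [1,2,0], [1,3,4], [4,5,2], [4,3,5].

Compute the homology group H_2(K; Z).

Fix the vertex order 0 < 1 < 2 < 3 < 4 < 5 and write every simplex with vertices in increasing order. Then dim K = 2 and the simplices of K are:

  0-simplices (6): [0], [1], [2], [3], [4], [5]
  1-simplices (12): [0,1], [0,2], [0,4], [1,2], [1,3], [1,4], [2,3], [2,4], [2,5], [3,4], [3,5], [4,5]
  2-simplices (6): [0,1,2], [0,2,4], [1,2,3], [1,3,4], [2,4,5], [3,4,5]

giving chain groups C_0 ≅ Z^6, C_1 ≅ Z^12, C_2 ≅ Z^6.

∂_1: C_1 → C_0 sends each edge [p,q] (with p < q) to q − p.
The 6×12 boundary matrix has rank 5 and Smith normal form diag(1,1,1,1,1).

Boundary ∂_2: C_2 → C_1 sends each 2-simplex [p,q,r] to [q,r] − [p,r] + [p,q]. For instance
  ∂[1,2,3] = [2,3] − [1,3] + [1,2],
  ∂[2,4,5] = [4,5] − [2,5] + [2,4].
The 12×6 boundary matrix has rank 6 and Smith normal form diag(1,1,1,1,1,1).

From H_k ≅ ker(∂_k) / im(∂_{k+1}) we obtain:

  H_2: rank ker ∂_2 − rank ∂_3 = (6 − 6) − 0 = 0, and there is no ∂_3, so H_2 ≅ 0.

(K is a triangulation of the cylinder S^1 x I.)

H_2 = 0.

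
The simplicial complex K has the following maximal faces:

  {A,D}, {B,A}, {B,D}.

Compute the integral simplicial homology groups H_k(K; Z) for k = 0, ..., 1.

H_0 = Z,  H_1 = Z.

We work with the vertex ordering A < B < D. The simplices of K, each written with vertices in increasing order, are:

  0-simplices (3): A, B, D
  1-simplices (3): AB, AD, BD

so the chain groups are C_0 ≅ Z^3, C_1 ≅ Z^3.

Boundary ∂_1: C_1 → C_0 maps an edge to its endpoints' difference, ∂[p,q] = q − p. For instance
  ∂AB = B − A.
The 3×3 boundary matrix has rank 2 and Smith normal form diag(1,1).

Reading off H_k = ker ∂_k / im ∂_{k+1}:

  H_0: rank C_0 − rank ∂_1 = 3 − 2 = 1, and the invariant factors of ∂_1 are all 1, so H_0 = Z.
  H_1: rank ker ∂_1 − rank ∂_2 = (3 − 2) − 0 = 1, and there is no ∂_2, so H_1 = Z.

As a check, the Euler characteristic is 3 − 3 = 0, which agrees with 1 − 1 = 0.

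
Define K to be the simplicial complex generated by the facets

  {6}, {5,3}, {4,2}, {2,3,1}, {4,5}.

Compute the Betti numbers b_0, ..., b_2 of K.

b_0 = 2, b_1 = 1, b_2 = 0.

Take the total order 1 < 2 < 3 < 4 < 5 < 6 on the vertex set. Then K (dimension 2) consists of the simplices:

  0-simplices (6): [1], [2], [3], [4], [5], [6]
  1-simplices (6): [1,2], [1,3], [2,3], [2,4], [3,5], [4,5]
  2-simplices (1): [1,2,3]

so the chain groups are C_0 ≅ Z^6, C_1 ≅ Z^6, C_2 ≅ Z^1.

Boundary ∂_1: C_1 → C_0 maps an edge to its endpoints' difference, ∂[p,q] = q − p. For instance
  ∂[1,2] = [2] − [1].
The 6×6 boundary matrix has rank 4 and Smith normal form diag(1,1,1,1).

∂_2: C_2 → C_1 maps a triangle to the signed sum of its edges. For instance
  ∂[1,2,3] = [2,3] − [1,3] + [1,2].
This gives a 6×1 integer matrix of rank 1; reducing to Smith normal form yields diagonal entries (1).

Computing H_k = (kernel of ∂_k) / (image of ∂_{k+1}):

  H_0: rank C_0 − rank ∂_1 = 6 − 4 = 2, and the invariant factors of ∂_1 are all 1, so H_0 = Z^2.
  H_1: rank ker ∂_1 − rank ∂_2 = (6 − 4) − 1 = 1, and the invariant factors of ∂_2 are all 1, so H_1 = Z.
  H_2: rank ker ∂_2 − rank ∂_3 = (1 − 1) − 0 = 0, and there is no ∂_3, so H_2 = 0.

Hence the Betti numbers are b_0 = 2, b_1 = 1, b_2 = 0.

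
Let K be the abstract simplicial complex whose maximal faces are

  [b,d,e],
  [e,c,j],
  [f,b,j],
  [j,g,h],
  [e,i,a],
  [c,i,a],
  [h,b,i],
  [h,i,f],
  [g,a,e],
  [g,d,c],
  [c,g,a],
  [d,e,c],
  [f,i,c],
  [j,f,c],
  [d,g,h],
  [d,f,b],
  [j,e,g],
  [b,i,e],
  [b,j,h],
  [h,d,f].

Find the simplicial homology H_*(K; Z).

K has 10 vertices, 30 edges, 20 triangles.
rank ∂_0 = 0, rank ∂_1 = 9 ⇒ b_0 = 10 − 0 − 9 = 1; all invariant factors of ∂_1 are 1 so no torsion. So H_0 ≅ Z.
rank ∂_1 = 9, rank ∂_2 = 20 ⇒ b_1 = 30 − 9 − 20 = 1; ∂_2 has invariant factor(s) [2] giving torsion. So H_1 ≅ Z ⊕ Z/2Z.
rank ∂_2 = 20, rank ∂_3 = 0 ⇒ b_2 = 20 − 20 − 0 = 0. So H_2 ≅ 0.

H_0 ≅ Z,  H_1 ≅ Z ⊕ Z/2Z,  H_2 = 0.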